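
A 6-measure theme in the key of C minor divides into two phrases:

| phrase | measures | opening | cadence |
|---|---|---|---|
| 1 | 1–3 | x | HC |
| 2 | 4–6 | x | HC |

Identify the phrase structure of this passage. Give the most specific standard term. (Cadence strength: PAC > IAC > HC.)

Both phrases have the same opening (x) and the same cadence (half cadence): the second is a restatement, not a consequent, so this is a repeated phrase rather than a period.

repeated phrase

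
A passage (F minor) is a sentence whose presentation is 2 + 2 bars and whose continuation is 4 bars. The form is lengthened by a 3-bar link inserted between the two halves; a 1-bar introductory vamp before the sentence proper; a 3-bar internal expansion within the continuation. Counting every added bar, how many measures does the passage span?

Basic sentence: 2 + 2 + 4 = 8 bars.
8 (basic form) + 3 (link) + 1 (introduction) + 3 (internal expansion) = 15.

15 measures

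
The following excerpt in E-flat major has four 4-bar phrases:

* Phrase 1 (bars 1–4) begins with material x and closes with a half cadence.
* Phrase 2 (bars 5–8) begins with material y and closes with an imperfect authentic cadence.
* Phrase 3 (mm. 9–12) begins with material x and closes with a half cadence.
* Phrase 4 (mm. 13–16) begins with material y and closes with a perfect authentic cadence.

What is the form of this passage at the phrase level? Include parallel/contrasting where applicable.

parallel double period

Four phrases in two halves: the first half (measures 1-8) ends with an imperfect authentic cadence, the second (measures 9-16) with a perfect authentic cadence — a large antecedent–consequent pair, i.e. a double period.
Phrase 3 begins with the same material as phrase 1, making it parallel.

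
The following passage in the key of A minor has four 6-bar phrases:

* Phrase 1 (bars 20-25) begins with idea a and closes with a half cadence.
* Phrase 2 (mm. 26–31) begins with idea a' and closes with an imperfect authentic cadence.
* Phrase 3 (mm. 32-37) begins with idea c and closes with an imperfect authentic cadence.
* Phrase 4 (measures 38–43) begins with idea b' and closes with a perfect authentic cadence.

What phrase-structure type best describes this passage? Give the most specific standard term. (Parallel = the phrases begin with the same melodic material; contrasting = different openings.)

Four phrases in two halves: the first half (measures 20–31) ends with an imperfect authentic cadence, the second (measures 32-43) with a perfect authentic cadence — a large antecedent–consequent pair, i.e. a double period.
Phrase 3 begins with different material from phrase 1, making it contrasting.

contrasting double period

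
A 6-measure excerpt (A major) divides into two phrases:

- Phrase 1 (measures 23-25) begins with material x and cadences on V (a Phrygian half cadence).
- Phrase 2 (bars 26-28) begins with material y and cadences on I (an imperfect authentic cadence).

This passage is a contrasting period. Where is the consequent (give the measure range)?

The antecedent is the phrase ending with the weaker cadence (Phrygian half cadence, phrase 1) and the consequent the one ending more conclusively (imperfect authentic cadence, phrase 2); the consequent is bars 26-28.

measures 26–28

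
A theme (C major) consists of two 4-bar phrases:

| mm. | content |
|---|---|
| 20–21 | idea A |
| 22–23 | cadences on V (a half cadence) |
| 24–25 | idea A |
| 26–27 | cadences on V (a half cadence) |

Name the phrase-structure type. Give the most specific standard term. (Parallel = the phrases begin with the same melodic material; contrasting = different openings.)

repeated phrase

Both phrases have the same opening (A) and the same cadence (half cadence): the second is a restatement, not a consequent, so this is a repeated phrase rather than a period.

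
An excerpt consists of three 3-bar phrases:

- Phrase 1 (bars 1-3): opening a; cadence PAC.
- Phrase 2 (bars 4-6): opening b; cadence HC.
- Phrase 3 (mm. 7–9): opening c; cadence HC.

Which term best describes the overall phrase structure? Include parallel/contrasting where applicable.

phrase group

The final phrase closes with a half cadence, which is not stronger than the preceding half cadence; the 3 phrases lack an overall antecedent–consequent design and so form a phrase group.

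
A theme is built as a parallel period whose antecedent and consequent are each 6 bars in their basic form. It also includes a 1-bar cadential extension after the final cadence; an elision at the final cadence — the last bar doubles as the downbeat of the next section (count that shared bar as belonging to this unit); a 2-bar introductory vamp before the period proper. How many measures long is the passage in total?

15 measures

Basic parallel period: 6 + 6 = 12 bars.
12 (basic form) + 1 (cadential extension) + 2 (introduction) = 15.
The elision shares a bar with the next section but does not change this unit's count.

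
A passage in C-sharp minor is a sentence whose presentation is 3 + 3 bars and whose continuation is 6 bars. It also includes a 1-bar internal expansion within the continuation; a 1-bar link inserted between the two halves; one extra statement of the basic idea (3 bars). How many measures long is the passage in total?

17 measures

Basic sentence: 3 + 3 + 6 = 12 bars.
12 (basic form) + 1 (internal expansion) + 1 (link) + 3 (extra statement) = 17.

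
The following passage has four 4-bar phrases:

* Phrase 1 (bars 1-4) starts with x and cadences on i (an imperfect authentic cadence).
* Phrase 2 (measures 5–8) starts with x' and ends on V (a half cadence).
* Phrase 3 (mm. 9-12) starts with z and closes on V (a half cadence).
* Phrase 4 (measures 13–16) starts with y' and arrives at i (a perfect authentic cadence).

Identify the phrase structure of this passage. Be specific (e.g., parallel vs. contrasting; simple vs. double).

Four phrases in two halves: the first half (mm. 1–8) ends with a half cadence, the second (mm. 9–16) with a perfect authentic cadence — a large antecedent–consequent pair, i.e. a double period.
Phrase 3 begins with different material from phrase 1, making it contrasting.

contrasting double period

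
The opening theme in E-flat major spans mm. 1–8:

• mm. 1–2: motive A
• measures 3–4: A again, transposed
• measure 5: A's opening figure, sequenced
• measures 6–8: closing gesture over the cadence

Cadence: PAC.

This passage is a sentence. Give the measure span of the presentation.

The presentation of a sentence is the basic idea (mm. 1–2) plus its repetition (mm. 3–4); the presentation is therefore bars 1–4.

measures 1–4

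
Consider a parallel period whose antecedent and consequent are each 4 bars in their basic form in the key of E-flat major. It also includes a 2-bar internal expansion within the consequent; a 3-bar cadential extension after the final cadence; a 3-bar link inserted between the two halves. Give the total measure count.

Basic parallel period: 4 + 4 = 8 bars.
8 (basic form) + 2 (internal expansion) + 3 (cadential extension) + 3 (link) = 16.

16 measures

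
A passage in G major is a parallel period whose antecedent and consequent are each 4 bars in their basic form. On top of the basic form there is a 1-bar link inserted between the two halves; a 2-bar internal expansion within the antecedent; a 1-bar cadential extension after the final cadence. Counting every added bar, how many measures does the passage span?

Basic parallel period: 4 + 4 = 8 bars.
8 (basic form) + 1 (link) + 2 (internal expansion) + 1 (cadential extension) = 12.

12 measures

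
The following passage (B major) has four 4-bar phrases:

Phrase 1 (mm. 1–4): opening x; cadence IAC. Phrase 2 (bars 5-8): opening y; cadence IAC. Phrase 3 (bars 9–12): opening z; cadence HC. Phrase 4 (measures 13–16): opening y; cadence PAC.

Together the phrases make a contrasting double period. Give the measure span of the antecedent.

measures 1–8

In a double period the first pair of phrases (ending imperfect authentic cadence) is the large antecedent and the second pair (ending perfect authentic cadence) is the large consequent; the antecedent is measures 1–8.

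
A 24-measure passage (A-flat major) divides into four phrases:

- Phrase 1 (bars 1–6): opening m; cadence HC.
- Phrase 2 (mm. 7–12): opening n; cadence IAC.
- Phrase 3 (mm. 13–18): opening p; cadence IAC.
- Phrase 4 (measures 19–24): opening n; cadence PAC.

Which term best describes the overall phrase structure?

contrasting double period

Four phrases in two halves: the first half (measures 1–12) ends with an imperfect authentic cadence, the second (mm. 13–24) with a perfect authentic cadence — a large antecedent–consequent pair, i.e. a double period.
Phrase 3 begins with different material from phrase 1, making it contrasting.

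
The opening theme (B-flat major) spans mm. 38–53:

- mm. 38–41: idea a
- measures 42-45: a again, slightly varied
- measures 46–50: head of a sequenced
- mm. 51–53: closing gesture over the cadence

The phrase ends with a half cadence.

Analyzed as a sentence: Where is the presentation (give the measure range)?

The presentation of a sentence is the basic idea (bars 38–41) plus its repetition (mm. 42–45); the presentation is therefore mm. 38-45.

measures 38–45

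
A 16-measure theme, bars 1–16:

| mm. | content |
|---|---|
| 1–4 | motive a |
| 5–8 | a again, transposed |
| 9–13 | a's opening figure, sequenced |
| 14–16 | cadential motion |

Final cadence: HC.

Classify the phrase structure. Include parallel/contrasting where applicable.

sentence

Basic idea (mm. 1–4) + its repetition (mm. 5–8) form the presentation; fragmentation and cadence (bars 9–16) form the continuation — the 16-bar whole is a sentence.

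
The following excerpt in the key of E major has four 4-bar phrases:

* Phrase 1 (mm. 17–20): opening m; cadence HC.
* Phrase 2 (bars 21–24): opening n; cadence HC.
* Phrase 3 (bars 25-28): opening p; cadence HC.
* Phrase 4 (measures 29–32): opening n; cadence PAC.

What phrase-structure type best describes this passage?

Four phrases in two halves: the first half (mm. 17–24) ends with a half cadence, the second (measures 25–32) with a perfect authentic cadence — a large antecedent–consequent pair, i.e. a double period.
Phrase 3 begins with different material from phrase 1, making it contrasting.

contrasting double period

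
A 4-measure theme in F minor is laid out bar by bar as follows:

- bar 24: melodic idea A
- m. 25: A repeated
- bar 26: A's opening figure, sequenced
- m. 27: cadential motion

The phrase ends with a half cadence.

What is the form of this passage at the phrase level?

Basic idea (measure 24) + its repetition (measure 25) form the presentation; fragmentation and cadence (mm. 26–27) form the continuation — the 4-bar whole is a sentence.

sentence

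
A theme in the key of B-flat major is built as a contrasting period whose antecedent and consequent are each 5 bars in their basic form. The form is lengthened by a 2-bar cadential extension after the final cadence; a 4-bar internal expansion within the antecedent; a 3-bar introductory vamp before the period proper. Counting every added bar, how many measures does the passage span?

Basic contrasting period: 5 + 5 = 10 bars.
10 (basic form) + 2 (cadential extension) + 4 (internal expansion) + 3 (introduction) = 19.

19 measures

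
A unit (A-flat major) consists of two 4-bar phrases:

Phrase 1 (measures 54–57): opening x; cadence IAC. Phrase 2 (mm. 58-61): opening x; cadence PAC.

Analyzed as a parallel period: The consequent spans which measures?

The antecedent is the phrase ending with the weaker cadence (imperfect authentic cadence, phrase 1) and the consequent the one ending more conclusively (perfect authentic cadence, phrase 2); the consequent is mm. 58–61.

measures 58–61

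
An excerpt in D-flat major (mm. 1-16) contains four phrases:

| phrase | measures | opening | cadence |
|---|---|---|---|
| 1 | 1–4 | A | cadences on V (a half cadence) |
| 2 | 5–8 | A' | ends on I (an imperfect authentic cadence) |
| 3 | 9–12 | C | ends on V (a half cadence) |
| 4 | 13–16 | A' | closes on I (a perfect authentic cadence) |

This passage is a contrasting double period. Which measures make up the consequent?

measures 9–16

In a double period the four phrases pair into a large antecedent (phrases 1–2, ending imperfect authentic cadence) and a large consequent (phrases 3–4, ending perfect authentic cadence). The consequent spans bars 9–16.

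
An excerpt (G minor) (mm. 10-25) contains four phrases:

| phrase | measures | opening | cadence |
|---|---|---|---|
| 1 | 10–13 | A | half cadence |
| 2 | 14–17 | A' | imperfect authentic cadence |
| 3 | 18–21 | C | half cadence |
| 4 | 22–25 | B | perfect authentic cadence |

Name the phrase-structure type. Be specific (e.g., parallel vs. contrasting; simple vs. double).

Four phrases in two halves: the first half (mm. 10–17) ends with an imperfect authentic cadence, the second (bars 18–25) with a perfect authentic cadence — a large antecedent–consequent pair, i.e. a double period.
Phrase 3 begins with different material from phrase 1, making it contrasting.

contrasting double period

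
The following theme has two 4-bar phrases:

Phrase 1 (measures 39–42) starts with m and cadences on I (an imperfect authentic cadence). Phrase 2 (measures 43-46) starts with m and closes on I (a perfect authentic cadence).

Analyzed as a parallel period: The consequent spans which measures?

The antecedent is the phrase ending with the weaker cadence (imperfect authentic cadence, phrase 1) and the consequent the one ending more conclusively (perfect authentic cadence, phrase 2); the consequent is mm. 43–46.

measures 43–46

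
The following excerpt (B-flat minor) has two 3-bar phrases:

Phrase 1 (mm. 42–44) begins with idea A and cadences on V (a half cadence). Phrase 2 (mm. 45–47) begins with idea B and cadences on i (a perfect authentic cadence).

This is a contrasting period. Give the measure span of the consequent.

The phrase ending with the weaker cadence (half cadence) is the antecedent; the one ending more conclusively (perfect authentic cadence) is the consequent. The consequent is measures 45–47.

measures 45–47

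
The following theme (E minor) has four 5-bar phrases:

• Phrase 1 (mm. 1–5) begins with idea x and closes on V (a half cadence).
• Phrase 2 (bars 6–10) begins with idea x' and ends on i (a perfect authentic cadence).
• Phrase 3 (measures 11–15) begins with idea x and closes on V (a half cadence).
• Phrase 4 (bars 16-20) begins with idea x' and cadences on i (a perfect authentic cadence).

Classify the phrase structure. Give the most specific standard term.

repeated period

The cadence pattern HC–PAC–HC–PAC is weak–strong twice, and phrases 3–4 restate phrases 1–2: a period heard twice, not a double period (which would end weakly at phrase 2).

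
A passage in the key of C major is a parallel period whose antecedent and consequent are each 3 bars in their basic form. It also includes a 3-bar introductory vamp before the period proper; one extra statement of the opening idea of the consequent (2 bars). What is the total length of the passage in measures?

11 measures

Basic parallel period: 3 + 3 = 6 bars.
6 (basic form) + 3 (introduction) + 2 (extra statement) = 11.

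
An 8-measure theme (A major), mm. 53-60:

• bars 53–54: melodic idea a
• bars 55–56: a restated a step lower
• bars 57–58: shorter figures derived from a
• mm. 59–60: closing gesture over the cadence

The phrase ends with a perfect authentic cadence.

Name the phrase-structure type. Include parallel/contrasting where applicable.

Basic idea (mm. 53-54) + its repetition (mm. 55–56) form the presentation; fragmentation and cadence (measures 57–60) form the continuation — the 8-bar whole is a sentence.

sentence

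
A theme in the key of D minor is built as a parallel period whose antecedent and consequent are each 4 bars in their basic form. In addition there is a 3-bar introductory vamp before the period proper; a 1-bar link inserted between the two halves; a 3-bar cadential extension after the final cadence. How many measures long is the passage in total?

15 measures

Basic parallel period: 4 + 4 = 8 bars.
8 (basic form) + 3 (introduction) + 1 (link) + 3 (cadential extension) = 15.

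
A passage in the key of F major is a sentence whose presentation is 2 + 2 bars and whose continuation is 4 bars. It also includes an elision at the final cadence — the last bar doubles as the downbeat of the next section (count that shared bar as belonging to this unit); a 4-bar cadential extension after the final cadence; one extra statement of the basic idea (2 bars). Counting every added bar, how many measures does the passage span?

Basic sentence: 2 + 2 + 4 = 8 bars.
8 (basic form) + 4 (cadential extension) + 2 (extra statement) = 14.
The elision shares a bar with the next section but does not change this unit's count.

14 measures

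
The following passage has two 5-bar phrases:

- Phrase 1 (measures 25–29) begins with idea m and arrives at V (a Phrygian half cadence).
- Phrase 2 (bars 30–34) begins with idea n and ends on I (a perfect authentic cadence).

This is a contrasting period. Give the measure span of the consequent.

measures 30–34

The phrase ending with the weaker cadence (Phrygian half cadence) is the antecedent; the one ending more conclusively (perfect authentic cadence) is the consequent. The consequent is measures 30–34.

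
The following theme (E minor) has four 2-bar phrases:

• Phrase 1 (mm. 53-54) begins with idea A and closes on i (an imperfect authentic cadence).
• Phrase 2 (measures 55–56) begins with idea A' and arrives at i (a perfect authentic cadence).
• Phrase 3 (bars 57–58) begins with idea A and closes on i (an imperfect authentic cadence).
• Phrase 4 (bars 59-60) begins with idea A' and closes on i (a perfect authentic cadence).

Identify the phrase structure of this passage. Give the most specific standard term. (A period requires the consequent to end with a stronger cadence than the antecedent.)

repeated period

The cadence pattern IAC–PAC–IAC–PAC is weak–strong twice, and phrases 3–4 restate phrases 1–2: a period heard twice, not a double period (which would end weakly at phrase 2).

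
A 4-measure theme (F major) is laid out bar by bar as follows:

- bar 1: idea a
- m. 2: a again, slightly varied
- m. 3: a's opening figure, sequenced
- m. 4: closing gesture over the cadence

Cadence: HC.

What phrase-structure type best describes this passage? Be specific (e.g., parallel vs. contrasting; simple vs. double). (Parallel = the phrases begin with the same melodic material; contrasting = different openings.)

sentence

Basic idea (m. 1) + its repetition (bar 2) form the presentation; fragmentation and cadence (measures 3–4) form the continuation — the 4-bar whole is a sentence.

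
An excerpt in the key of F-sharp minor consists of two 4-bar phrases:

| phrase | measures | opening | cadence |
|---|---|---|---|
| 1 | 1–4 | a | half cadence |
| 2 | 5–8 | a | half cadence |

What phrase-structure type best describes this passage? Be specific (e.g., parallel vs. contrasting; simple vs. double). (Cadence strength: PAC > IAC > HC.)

repeated phrase

Both phrases have the same opening (a) and the same cadence (half cadence): the second is a restatement, not a consequent, so this is a repeated phrase rather than a period.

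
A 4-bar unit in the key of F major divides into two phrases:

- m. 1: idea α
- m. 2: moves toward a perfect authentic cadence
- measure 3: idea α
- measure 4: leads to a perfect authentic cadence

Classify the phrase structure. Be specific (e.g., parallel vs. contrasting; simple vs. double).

repeated phrase

Both phrases have the same opening (α) and the same cadence (perfect authentic cadence): the second is a restatement, not a consequent, so this is a repeated phrase rather than a period.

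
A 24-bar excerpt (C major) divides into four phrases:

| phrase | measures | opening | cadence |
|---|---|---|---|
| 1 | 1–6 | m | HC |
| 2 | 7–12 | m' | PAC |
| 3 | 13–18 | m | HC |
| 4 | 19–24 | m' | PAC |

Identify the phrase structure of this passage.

repeated period

The cadence pattern HC–PAC–HC–PAC is weak–strong twice, and phrases 3–4 restate phrases 1–2: a period heard twice, not a double period (which would end weakly at phrase 2).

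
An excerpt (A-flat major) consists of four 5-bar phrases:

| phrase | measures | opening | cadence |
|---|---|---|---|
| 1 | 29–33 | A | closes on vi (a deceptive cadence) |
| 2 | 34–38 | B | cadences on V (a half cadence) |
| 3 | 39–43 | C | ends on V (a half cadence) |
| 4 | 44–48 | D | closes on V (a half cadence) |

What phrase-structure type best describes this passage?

phrase group

Phrase 4 ends with a half cadence, no stronger than phrase 2's half cadence, so the four phrases do not form a double period; nor do phrases 3–4 duplicate 1–2, so it is not a repeated period. With no phrase reaching a conclusive cadence, the passage is a phrase group.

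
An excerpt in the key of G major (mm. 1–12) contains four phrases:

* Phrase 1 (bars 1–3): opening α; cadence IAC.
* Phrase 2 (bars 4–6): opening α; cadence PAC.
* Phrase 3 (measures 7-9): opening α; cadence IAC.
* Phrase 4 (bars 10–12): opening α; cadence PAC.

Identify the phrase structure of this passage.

repeated period

The cadence pattern IAC–PAC–IAC–PAC is weak–strong twice, and phrases 3–4 restate phrases 1–2: a period heard twice, not a double period (which would end weakly at phrase 2).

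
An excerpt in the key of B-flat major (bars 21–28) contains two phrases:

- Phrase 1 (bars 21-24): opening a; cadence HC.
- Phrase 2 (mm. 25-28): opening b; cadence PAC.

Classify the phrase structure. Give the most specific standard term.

Phrase 1 ends with a half cadence (weaker) and phrase 2 with a perfect authentic cadence (stronger): antecedent + consequent = a period.
The two phrases open with different material (a / b), so the period is contrasting.

contrasting period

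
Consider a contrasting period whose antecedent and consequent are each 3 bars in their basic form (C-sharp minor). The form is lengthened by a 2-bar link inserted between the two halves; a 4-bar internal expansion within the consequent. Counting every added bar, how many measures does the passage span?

12 measures

Basic contrasting period: 3 + 3 = 6 bars.
6 (basic form) + 2 (link) + 4 (internal expansion) = 12.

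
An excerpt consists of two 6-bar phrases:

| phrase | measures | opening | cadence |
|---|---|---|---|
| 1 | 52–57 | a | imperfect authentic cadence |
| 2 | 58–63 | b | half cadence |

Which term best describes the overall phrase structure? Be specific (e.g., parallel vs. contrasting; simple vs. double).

phrase group

The second phrase closes with a half cadence, which is not stronger than the first phrase's imperfect authentic cadence; without a weak→strong cadential pair there is no antecedent–consequent relationship, so this is a phrase group rather than a period.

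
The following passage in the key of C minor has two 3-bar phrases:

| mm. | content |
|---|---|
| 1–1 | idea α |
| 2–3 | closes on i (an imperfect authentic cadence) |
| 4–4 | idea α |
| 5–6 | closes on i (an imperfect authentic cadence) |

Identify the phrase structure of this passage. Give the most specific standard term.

Both phrases have the same opening (α) and the same cadence (imperfect authentic cadence): the second is a restatement, not a consequent, so this is a repeated phrase rather than a period.

repeated phrase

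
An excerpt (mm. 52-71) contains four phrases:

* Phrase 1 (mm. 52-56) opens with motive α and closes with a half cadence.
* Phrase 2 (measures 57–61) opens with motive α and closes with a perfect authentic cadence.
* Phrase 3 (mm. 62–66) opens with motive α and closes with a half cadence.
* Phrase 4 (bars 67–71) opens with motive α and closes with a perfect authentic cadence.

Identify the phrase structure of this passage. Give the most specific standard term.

repeated period

The cadence pattern HC–PAC–HC–PAC is weak–strong twice, and phrases 3–4 restate phrases 1–2: a period heard twice, not a double period (which would end weakly at phrase 2).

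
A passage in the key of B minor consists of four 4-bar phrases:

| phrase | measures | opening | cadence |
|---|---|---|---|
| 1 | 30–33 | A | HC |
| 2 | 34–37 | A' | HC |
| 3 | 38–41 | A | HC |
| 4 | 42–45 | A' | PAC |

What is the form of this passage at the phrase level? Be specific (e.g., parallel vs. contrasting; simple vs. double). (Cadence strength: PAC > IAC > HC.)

parallel double period

Four phrases in two halves: the first half (bars 30–37) ends with a half cadence, the second (mm. 38–45) with a perfect authentic cadence — a large antecedent–consequent pair, i.e. a double period.
Phrase 3 begins with the same material as phrase 1, making it parallel.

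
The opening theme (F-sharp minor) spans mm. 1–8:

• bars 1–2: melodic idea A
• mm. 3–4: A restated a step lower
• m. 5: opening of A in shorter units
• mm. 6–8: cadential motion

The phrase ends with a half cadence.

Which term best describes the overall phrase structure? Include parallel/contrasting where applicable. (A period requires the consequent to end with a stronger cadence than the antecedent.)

Basic idea (mm. 1–2) + its repetition (measures 3–4) form the presentation; fragmentation and cadence (measures 5–8) form the continuation — the 8-bar whole is a sentence.

sentence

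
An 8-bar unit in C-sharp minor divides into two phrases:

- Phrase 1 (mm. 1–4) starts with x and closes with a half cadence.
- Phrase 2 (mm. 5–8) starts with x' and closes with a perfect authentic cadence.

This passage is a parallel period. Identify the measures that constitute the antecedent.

The antecedent is the phrase ending with the weaker cadence (half cadence, phrase 1) and the consequent the one ending more conclusively (perfect authentic cadence, phrase 2); the antecedent is mm. 1-4.

measures 1–4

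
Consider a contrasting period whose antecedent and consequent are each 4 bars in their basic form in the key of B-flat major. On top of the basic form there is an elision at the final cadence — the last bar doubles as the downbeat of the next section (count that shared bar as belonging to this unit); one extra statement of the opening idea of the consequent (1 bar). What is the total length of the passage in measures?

Basic contrasting period: 4 + 4 = 8 bars.
8 (basic form) + 1 (extra statement) = 9.
The elision shares a bar with the next section but does not change this unit's count.

9 measures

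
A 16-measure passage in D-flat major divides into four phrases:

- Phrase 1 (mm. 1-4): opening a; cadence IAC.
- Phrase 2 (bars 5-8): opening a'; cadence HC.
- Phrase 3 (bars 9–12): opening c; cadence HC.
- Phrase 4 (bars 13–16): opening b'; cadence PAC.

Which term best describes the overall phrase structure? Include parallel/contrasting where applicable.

contrasting double period

Four phrases in two halves: the first half (measures 1–8) ends with a half cadence, the second (measures 9–16) with a perfect authentic cadence — a large antecedent–consequent pair, i.e. a double period.
Phrase 3 begins with different material from phrase 1, making it contrasting.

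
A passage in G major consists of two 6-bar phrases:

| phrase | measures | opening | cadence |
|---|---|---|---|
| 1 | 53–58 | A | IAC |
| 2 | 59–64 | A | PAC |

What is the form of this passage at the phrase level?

Phrase 1 ends with an imperfect authentic cadence (weaker) and phrase 2 with a perfect authentic cadence (stronger): antecedent + consequent = a period.
The two phrases open with the same material (A / A), so the period is parallel.

parallel period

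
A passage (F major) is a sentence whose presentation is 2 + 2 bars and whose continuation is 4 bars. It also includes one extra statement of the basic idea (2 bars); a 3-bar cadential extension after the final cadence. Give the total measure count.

13 measures

Basic sentence: 2 + 2 + 4 = 8 bars.
8 (basic form) + 2 (extra statement) + 3 (cadential extension) = 13.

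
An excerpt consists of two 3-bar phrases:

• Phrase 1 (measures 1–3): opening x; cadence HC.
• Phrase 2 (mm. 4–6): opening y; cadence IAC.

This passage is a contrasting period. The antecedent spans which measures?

measures 1–3

The antecedent is the phrase ending with the weaker cadence (half cadence, phrase 1) and the consequent the one ending more conclusively (imperfect authentic cadence, phrase 2); the antecedent is measures 1–3.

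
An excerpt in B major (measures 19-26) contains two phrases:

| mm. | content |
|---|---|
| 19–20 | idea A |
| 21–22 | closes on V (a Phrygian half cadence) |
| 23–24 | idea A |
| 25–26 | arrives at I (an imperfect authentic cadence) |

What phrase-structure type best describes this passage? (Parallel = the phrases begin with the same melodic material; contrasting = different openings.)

Phrase 1 ends with a Phrygian half cadence (weaker) and phrase 2 with an imperfect authentic cadence (stronger): antecedent + consequent = a period.
The two phrases open with the same material (A / A), so the period is parallel.

parallel period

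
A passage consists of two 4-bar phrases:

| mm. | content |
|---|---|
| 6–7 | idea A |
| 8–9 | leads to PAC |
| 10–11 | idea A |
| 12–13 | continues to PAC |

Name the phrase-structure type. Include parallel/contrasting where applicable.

repeated phrase

Both phrases have the same opening (A) and the same cadence (perfect authentic cadence): the second is a restatement, not a consequent, so this is a repeated phrase rather than a period.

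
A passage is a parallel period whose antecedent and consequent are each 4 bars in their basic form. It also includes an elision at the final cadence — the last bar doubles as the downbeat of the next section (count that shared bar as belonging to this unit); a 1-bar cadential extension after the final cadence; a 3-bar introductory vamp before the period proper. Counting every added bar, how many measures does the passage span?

Basic parallel period: 4 + 4 = 8 bars.
8 (basic form) + 1 (cadential extension) + 3 (introduction) = 12.
The elision shares a bar with the next section but does not change this unit's count.

12 measures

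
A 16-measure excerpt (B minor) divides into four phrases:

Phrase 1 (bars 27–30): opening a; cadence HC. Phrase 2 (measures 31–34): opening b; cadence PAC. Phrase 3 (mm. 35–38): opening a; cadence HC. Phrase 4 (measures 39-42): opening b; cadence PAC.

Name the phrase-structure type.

The cadence pattern HC–PAC–HC–PAC is weak–strong twice, and phrases 3–4 restate phrases 1–2: a period heard twice, not a double period (which would end weakly at phrase 2).

repeated period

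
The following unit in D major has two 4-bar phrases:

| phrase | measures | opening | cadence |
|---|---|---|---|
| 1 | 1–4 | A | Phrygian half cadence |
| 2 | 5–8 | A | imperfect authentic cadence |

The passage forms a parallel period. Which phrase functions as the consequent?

The phrase ending with the weaker cadence (Phrygian half cadence) is the antecedent; the one ending more conclusively (imperfect authentic cadence) is the consequent. The consequent is phrase 2.

phrase 2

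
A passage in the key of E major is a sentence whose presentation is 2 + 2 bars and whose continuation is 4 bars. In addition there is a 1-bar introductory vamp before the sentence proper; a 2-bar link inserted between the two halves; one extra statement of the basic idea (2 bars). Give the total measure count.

Basic sentence: 2 + 2 + 4 = 8 bars.
8 (basic form) + 1 (introduction) + 2 (link) + 2 (extra statement) = 13.

13 measures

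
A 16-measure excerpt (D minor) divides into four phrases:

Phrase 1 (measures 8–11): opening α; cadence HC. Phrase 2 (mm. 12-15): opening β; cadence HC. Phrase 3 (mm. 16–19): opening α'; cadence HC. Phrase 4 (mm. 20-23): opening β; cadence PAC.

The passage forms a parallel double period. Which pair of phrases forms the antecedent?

phrases 1 and 2

In a double period the first pair of phrases (ending half cadence) is the large antecedent and the second pair (ending perfect authentic cadence) is the large consequent; the antecedent is phrases 1 and 2.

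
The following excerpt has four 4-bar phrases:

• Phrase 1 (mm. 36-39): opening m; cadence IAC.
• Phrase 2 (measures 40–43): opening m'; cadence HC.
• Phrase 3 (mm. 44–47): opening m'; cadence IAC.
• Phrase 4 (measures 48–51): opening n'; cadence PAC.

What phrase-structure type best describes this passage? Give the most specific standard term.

parallel double period

Four phrases in two halves: the first half (measures 36-43) ends with a half cadence, the second (mm. 44-51) with a perfect authentic cadence — a large antecedent–consequent pair, i.e. a double period.
Phrase 3 begins with the same material as phrase 1, making it parallel.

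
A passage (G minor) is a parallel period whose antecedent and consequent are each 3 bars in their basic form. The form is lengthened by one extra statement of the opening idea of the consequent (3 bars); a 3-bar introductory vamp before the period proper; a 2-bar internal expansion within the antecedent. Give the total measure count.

Basic parallel period: 3 + 3 = 6 bars.
6 (basic form) + 3 (extra statement) + 3 (introduction) + 2 (internal expansion) = 14.

14 measures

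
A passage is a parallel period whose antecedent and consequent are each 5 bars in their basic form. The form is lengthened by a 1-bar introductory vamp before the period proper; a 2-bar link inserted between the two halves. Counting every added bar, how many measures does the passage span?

Basic parallel period: 5 + 5 = 10 bars.
10 (basic form) + 1 (introduction) + 2 (link) = 13.

13 measures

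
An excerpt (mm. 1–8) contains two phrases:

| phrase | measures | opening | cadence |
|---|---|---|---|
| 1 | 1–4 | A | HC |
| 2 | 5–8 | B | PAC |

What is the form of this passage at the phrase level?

contrasting period

Phrase 1 ends with a half cadence (weaker) and phrase 2 with a perfect authentic cadence (stronger): antecedent + consequent = a period.
The two phrases open with different material (A / B), so the period is contrasting.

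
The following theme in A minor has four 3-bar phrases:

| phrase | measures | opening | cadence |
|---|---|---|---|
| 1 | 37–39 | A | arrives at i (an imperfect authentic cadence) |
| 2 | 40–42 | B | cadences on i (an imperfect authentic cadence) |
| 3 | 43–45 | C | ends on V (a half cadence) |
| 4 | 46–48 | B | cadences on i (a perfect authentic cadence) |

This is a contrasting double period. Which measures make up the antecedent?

measures 37–42

In a double period the first pair of phrases (ending imperfect authentic cadence) is the large antecedent and the second pair (ending perfect authentic cadence) is the large consequent; the antecedent is measures 37–42.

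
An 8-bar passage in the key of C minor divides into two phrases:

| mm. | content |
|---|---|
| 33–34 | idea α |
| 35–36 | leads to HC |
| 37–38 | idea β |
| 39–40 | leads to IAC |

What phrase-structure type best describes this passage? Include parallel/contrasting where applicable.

contrasting period

Phrase 1 ends with a half cadence (weaker) and phrase 2 with an imperfect authentic cadence (stronger): antecedent + consequent = a period.
The two phrases open with different material (α / β), so the period is contrasting.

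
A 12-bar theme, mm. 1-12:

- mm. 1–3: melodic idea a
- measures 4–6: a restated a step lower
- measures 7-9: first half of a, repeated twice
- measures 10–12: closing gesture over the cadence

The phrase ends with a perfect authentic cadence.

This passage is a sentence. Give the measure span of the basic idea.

measures 1–3

The presentation of a sentence is the basic idea (mm. 1–3) plus its repetition (mm. 4–6); the basic idea is therefore measures 1-3.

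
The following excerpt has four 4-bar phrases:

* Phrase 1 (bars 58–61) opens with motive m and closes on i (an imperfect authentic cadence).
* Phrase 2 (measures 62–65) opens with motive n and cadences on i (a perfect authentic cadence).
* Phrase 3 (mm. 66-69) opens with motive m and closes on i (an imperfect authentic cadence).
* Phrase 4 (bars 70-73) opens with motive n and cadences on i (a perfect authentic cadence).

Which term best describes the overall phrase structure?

The cadence pattern IAC–PAC–IAC–PAC is weak–strong twice, and phrases 3–4 restate phrases 1–2: a period heard twice, not a double period (which would end weakly at phrase 2).

repeated period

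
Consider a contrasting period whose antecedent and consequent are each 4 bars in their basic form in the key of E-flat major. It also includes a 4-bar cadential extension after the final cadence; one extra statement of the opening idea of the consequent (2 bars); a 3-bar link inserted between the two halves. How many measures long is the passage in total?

17 measures

Basic contrasting period: 4 + 4 = 8 bars.
8 (basic form) + 4 (cadential extension) + 2 (extra statement) + 3 (link) = 17.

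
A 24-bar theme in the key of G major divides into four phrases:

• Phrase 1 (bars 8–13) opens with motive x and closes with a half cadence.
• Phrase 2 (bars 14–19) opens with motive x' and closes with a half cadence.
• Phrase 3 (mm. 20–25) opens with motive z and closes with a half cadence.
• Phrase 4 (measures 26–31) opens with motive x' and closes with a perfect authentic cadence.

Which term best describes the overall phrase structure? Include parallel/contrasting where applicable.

Four phrases in two halves: the first half (measures 8–19) ends with a half cadence, the second (measures 20–31) with a perfect authentic cadence — a large antecedent–consequent pair, i.e. a double period.
Phrase 3 begins with different material from phrase 1, making it contrasting.

contrasting double period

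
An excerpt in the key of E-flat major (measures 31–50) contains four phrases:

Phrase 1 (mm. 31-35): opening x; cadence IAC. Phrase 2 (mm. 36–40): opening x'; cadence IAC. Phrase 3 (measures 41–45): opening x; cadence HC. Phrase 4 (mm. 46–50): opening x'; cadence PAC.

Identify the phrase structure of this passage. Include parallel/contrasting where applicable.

Four phrases in two halves: the first half (mm. 31–40) ends with an imperfect authentic cadence, the second (mm. 41–50) with a perfect authentic cadence — a large antecedent–consequent pair, i.e. a double period.
Phrase 3 begins with the same material as phrase 1, making it parallel.

parallel double period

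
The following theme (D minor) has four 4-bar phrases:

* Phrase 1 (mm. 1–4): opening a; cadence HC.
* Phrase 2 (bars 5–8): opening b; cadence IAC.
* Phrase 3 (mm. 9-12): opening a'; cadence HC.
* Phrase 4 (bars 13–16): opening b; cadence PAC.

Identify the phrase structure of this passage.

parallel double period

Four phrases in two halves: the first half (bars 1-8) ends with an imperfect authentic cadence, the second (mm. 9–16) with a perfect authentic cadence — a large antecedent–consequent pair, i.e. a double period.
Phrase 3 begins with the same material as phrase 1, making it parallel.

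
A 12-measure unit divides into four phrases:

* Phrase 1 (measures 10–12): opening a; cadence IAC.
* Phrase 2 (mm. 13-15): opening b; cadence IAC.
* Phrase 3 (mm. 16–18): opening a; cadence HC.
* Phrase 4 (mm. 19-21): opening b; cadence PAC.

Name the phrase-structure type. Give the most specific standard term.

parallel double period

Four phrases in two halves: the first half (measures 10–15) ends with an imperfect authentic cadence, the second (bars 16-21) with a perfect authentic cadence — a large antecedent–consequent pair, i.e. a double period.
Phrase 3 begins with the same material as phrase 1, making it parallel.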